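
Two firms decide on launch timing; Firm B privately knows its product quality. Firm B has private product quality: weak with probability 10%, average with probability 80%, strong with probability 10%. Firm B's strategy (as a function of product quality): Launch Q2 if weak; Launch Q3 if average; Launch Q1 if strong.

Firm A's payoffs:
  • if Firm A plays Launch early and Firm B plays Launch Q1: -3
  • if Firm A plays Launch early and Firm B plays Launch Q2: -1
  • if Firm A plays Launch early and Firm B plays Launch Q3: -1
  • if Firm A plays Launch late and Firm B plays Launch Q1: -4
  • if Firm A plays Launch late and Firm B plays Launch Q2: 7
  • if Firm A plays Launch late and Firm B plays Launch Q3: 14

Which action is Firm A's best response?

E[Launch early] = 0.1·(-1) + 0.8·(-1) + 0.1·(-3) = -1.2
E[Launch late] = 0.1·(7) + 0.8·(14) + 0.1·(-4) = 11.5
Best response: Launch late (11.5 is the largest).

Launch late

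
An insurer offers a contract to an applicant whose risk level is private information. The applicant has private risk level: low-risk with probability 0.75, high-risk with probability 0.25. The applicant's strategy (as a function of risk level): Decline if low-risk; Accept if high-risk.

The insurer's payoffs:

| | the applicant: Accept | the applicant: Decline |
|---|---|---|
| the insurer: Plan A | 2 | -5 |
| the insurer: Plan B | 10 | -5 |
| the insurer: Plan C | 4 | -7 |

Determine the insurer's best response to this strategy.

Plan B

E[Plan A] = 0.75·(-5) + 0.25·(2) = -3.25
E[Plan B] = 0.75·(-5) + 0.25·(10) = -1.25
E[Plan C] = 0.75·(-7) + 0.25·(4) = -4.25
Best response: Plan B (-1.25 is the largest).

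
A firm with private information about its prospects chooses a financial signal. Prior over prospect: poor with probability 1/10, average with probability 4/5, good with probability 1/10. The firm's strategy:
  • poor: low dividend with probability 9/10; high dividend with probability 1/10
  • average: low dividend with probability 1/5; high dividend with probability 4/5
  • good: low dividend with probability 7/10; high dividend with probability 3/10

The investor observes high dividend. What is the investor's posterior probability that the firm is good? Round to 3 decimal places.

P(high dividend) = (1/10)·(1/10) + (4/5)·(4/5) + (1/10)·(3/10) = 17/25
P(good | high dividend) = ((1/10)·(3/10)) / (17/25) = (3/100) / (17/25) = 3/68

0.044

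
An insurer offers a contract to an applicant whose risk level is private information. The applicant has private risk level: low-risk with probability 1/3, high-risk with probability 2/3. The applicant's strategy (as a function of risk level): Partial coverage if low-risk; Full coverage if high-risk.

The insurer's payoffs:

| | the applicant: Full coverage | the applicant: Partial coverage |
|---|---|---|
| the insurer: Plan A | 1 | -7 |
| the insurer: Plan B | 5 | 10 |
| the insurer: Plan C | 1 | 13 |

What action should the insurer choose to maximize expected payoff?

Compute the insurer's expected payoff for each action, taking the expectation over the applicant's type.
E[Plan A] = 1/3·(-7) + 2/3·(1) = -5/3
E[Plan B] = 1/3·(10) + 2/3·(5) = 20/3
E[Plan C] = 1/3·(13) + 2/3·(1) = 5
Best response: Plan B (20/3 is the largest).

Plan B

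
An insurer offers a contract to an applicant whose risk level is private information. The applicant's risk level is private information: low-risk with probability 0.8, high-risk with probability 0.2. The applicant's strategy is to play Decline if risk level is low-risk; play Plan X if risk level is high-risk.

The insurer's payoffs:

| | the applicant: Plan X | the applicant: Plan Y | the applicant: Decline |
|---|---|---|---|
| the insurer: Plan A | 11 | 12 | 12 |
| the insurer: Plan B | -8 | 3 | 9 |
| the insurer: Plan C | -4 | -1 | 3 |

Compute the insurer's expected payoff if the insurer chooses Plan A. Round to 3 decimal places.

11.800

E[Plan A] = 0.8·12 + 0.2·11 = 9.6 + 2.2 = 11.8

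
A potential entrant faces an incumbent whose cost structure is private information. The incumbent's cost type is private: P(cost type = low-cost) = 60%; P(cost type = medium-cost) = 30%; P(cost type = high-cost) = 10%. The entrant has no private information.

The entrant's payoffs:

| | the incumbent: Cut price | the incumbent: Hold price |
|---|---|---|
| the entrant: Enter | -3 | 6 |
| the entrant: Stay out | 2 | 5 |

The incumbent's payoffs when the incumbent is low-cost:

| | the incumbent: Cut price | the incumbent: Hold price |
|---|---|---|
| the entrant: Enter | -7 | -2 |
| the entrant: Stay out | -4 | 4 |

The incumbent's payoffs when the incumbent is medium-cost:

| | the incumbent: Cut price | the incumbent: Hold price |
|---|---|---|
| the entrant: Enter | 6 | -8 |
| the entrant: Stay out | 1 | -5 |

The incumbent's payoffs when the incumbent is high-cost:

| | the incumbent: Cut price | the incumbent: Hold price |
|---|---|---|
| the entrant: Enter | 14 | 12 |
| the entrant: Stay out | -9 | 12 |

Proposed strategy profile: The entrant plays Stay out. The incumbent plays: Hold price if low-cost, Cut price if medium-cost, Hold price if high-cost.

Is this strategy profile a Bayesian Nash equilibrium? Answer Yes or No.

Yes

The entrant plays Stay out: E[Stay out] = 0.6·(5) + 0.3·(2) + 0.1·(5) = 4.1; E[Enter] = 3.3. Best-responding. ✓
The incumbent (cost type low-cost), facing Stay out: Cut price gives -4, Hold price gives 4. Proposed Hold price is best. ✓
The incumbent (cost type medium-cost), facing Stay out: Cut price gives 1, Hold price gives -5. Proposed Cut price is best. ✓
The incumbent (cost type high-cost), facing Stay out: Cut price gives -9, Hold price gives 12. Proposed Hold price is best. ✓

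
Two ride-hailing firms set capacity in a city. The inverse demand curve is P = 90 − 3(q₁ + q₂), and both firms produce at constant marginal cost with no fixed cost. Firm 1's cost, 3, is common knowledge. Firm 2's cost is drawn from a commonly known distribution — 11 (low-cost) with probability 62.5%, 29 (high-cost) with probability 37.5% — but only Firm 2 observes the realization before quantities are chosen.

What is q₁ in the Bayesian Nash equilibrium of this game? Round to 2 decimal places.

11.31

Firm 2 with cost c maximizes (90 − 3(q₁+q₂) − c)·q₂, giving q₂(c) = (90 − c − 3q₁)/6.
E[c₂] = 0.625·11 + 0.375·29 = 17.75
Firm 1's FOC against E[q₂] yields q₁ = (90 − 2·3 + E[c₂])/9 = (90 − 6 + 17.75)/9 = 11.3056.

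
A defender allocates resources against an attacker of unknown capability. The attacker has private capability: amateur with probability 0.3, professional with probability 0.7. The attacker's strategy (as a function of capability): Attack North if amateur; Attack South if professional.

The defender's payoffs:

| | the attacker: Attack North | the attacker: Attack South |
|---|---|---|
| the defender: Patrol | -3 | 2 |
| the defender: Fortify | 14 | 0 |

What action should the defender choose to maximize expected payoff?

Fortify

E[Patrol] = 0.3·(-3) + 0.7·(2) = 0.5
E[Fortify] = 0.3·(14) + 0.7·(0) = 4.2
Best response: Fortify (4.2 is the largest).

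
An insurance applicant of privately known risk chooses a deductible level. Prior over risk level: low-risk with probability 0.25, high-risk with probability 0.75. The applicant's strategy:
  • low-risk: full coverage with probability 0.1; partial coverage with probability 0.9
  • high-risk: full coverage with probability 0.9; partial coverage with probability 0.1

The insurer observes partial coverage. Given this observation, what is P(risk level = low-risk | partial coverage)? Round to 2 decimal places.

Apply Bayes' rule using the sender's strategy as the likelihood.
P(partial coverage) = 0.25·0.9 + 0.75·0.1 = 0.3
P(low-risk | partial coverage) = (0.25·0.9) / 0.3 = 0.225 / 0.3 = 0.75

0.75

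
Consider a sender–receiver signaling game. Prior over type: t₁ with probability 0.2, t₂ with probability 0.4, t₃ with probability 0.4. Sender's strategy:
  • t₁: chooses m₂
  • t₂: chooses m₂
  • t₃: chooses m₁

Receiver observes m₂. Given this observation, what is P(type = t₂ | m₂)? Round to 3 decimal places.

P(m₂) = 0.2·1 + 0.4·1 + 0.4·0 = 0.6
P(t₂ | m₂) = (0.4·1) / 0.6 = 0.4 / 0.6 = 0.666667

0.667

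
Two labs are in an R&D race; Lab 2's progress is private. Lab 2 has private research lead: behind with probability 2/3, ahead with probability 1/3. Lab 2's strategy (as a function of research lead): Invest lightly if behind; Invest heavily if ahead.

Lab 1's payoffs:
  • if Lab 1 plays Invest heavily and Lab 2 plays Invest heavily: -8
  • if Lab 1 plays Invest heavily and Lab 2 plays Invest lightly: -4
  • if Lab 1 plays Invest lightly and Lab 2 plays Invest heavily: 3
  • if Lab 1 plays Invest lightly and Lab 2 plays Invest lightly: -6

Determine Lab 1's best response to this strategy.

Invest lightly

Compute Lab 1's expected payoff for each action, taking the expectation over Lab 2's type.
E[Invest heavily] = 2/3·(-4) + 1/3·(-8) = -16/3
E[Invest lightly] = 2/3·(-6) + 1/3·(3) = -3
Best response: Invest lightly (-3 is the largest).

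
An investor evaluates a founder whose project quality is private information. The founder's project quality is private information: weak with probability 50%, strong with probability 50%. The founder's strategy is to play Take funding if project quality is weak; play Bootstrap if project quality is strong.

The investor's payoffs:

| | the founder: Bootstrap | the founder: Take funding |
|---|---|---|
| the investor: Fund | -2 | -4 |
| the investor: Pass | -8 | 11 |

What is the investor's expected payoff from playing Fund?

E[Fund] = 0.5·(-4) + 0.5·(-2) = (-2) + (-1) = -3

-3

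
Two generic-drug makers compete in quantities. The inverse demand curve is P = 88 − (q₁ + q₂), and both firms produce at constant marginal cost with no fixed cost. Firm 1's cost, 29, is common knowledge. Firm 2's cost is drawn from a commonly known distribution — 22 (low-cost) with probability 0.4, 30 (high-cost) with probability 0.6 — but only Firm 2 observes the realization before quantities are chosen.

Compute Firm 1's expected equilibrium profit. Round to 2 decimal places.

358.47

Firm 2 with cost c maximizes (88 − (q₁+q₂) − c)·q₂, giving q₂(c) = (88 − c − q₁)/2.
E[c₂] = 0.4·22 + 0.6·30 = 26.8
Firm 1's FOC against E[q₂] yields q₁ = (88 − 2·29 + E[c₂])/3 = (88 − 58 + 26.8)/3 = 18.9333.
E[P] = 88 − (q₁ + E[q₂]) = 47.9333; Firm 1's expected profit = (E[P] − 29)·q₁ = (47.9333 − 29)·18.9333 = 358.471.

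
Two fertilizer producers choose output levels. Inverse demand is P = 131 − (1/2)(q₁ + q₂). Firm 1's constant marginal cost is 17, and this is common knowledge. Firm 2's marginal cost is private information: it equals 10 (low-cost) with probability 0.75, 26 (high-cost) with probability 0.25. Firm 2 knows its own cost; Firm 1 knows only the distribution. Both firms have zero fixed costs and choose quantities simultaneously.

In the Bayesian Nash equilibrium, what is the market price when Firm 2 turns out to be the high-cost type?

60

Type-c best response for Firm 2: q₂(c) = (131 − c) − q₁/2.
Firm 1 maximizes expected profit; its first-order condition is 131 − q₁ − (1/2)E[q₂] − 17 = 0.
Substituting E[q₂] and solving: E[c₂] = 14, so q₁ = (131 − 2·17 + 14)/(3/2) = 74.
q₂(high-cost) = 68, so P = 131 − (1/2)·(74 + 68) = 60.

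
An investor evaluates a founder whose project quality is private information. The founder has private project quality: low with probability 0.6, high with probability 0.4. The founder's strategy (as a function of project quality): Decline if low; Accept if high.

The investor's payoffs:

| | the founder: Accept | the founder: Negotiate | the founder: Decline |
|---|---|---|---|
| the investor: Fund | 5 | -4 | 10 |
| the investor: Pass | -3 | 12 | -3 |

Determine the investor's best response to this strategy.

E[Fund] = 0.6·(10) + 0.4·(5) = 8
E[Pass] = 0.6·(-3) + 0.4·(-3) = -3
Best response: Fund (8 is the largest).

Fund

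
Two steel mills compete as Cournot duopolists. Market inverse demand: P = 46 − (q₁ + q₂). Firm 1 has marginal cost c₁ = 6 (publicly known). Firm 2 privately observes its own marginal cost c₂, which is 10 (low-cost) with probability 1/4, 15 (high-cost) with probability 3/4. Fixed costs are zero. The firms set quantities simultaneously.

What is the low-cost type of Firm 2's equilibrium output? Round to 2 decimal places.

Type-c best response for Firm 2: q₂(c) = (46 − c)/2 − q₁/2.
Firm 1 maximizes expected profit; its first-order condition is 46 − 2q₁ − E[q₂] − 6 = 0.
Substituting E[q₂] and solving: E[c₂] = 13.75, so q₁ = (46 − 2·6 + 13.75)/3 = 15.9167.
q₂(low-cost) = (46 − 10 − 15.9167)/2 = 10.0417.

10.04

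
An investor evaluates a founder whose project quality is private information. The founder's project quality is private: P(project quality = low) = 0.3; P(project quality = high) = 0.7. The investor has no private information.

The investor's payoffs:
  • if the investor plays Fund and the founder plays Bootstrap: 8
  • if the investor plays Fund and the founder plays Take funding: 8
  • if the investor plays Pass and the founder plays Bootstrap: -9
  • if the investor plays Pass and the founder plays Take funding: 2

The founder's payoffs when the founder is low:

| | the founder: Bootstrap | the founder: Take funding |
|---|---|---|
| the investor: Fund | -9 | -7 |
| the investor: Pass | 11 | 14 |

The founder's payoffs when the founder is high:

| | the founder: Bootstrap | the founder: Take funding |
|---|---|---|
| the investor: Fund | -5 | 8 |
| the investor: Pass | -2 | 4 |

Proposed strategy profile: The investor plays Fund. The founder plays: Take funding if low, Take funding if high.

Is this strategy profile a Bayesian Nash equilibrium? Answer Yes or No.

Yes

The investor plays Fund: E[Fund] = 0.3·(8) + 0.7·(8) = 8; E[Pass] = 2. Best-responding. ✓
The founder (project quality low), facing Fund: Bootstrap gives -9, Take funding gives -7. Proposed Take funding is best. ✓
The founder (project quality high), facing Fund: Bootstrap gives -5, Take funding gives 8. Proposed Take funding is best. ✓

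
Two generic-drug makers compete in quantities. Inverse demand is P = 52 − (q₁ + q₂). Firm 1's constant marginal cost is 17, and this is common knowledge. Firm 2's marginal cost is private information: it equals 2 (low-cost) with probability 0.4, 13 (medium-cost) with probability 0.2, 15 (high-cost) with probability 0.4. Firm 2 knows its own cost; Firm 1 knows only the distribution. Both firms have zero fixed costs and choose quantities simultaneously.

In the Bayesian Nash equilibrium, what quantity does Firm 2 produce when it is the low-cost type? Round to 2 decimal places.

20.43

Firm 2 with cost c maximizes (52 − (q₁+q₂) − c)·q₂, giving q₂(c) = (52 − c − q₁)/2.
E[c₂] = 0.4·2 + 0.2·13 + 0.4·15 = 9.4
Firm 1's FOC against E[q₂] yields q₁ = (52 − 2·17 + E[c₂])/3 = (52 − 34 + 9.4)/3 = 9.13333.
q₂(low-cost) = (52 − 2 − 9.13333)/2 = 20.4333.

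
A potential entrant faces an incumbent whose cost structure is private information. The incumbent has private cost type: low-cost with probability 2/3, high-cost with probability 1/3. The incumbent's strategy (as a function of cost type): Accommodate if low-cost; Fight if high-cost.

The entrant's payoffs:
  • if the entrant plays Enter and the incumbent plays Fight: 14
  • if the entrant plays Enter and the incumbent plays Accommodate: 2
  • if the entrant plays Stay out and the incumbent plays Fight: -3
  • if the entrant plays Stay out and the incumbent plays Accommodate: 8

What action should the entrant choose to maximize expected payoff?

Compute the entrant's expected payoff for each action, taking the expectation over the incumbent's type.
E[Enter] = 2/3·(2) + 1/3·(14) = 6
E[Stay out] = 2/3·(8) + 1/3·(-3) = 13/3
Best response: Enter (6 is the largest).

Enter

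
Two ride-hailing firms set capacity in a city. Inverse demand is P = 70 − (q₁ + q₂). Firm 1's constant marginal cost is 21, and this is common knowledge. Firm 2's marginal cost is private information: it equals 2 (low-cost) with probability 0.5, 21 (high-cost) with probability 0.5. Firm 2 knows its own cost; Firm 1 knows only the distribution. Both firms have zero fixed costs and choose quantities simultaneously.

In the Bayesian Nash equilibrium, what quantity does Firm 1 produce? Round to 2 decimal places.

Firm 2 with cost c maximizes (70 − (q₁+q₂) − c)·q₂, giving q₂(c) = (70 − c − q₁)/2.
E[c₂] = 0.5·2 + 0.5·21 = 11.5
Firm 1's FOC against E[q₂] yields q₁ = (70 − 2·21 + E[c₂])/3 = (70 − 42 + 11.5)/3 = 13.1667.

13.17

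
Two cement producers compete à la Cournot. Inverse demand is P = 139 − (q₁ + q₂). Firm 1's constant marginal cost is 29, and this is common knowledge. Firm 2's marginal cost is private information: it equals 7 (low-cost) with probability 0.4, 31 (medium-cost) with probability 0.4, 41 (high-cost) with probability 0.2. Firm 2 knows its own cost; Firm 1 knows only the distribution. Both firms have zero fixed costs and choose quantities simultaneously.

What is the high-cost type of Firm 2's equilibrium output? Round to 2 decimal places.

31.60

Type-c best response for Firm 2: q₂(c) = (139 − c)/2 − q₁/2.
Firm 1 maximizes expected profit; its first-order condition is 139 − 2q₁ − E[q₂] − 29 = 0.
Substituting E[q₂] and solving: E[c₂] = 23.4, so q₁ = (139 − 2·29 + 23.4)/3 = 34.8.
q₂(high-cost) = (139 − 41 − 34.8)/2 = 31.6.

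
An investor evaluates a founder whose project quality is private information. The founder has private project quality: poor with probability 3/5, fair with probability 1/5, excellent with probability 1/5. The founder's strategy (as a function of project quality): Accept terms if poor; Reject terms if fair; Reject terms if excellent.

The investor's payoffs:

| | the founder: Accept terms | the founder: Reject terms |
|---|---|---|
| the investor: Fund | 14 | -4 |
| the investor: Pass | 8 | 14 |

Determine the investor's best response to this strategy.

Pass

E[Fund] = 3/5·(14) + 1/5·(-4) + 1/5·(-4) = 34/5
E[Pass] = 3/5·(8) + 1/5·(14) + 1/5·(14) = 52/5
Best response: Pass (52/5 is the largest).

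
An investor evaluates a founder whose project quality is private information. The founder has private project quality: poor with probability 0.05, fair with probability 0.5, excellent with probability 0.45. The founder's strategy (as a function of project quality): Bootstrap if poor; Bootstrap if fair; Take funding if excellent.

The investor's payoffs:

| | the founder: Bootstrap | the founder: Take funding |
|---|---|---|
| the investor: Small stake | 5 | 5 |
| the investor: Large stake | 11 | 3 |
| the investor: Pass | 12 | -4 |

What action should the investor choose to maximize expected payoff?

Compute the investor's expected payoff for each action, taking the expectation over the founder's type.
E[Small stake] = 0.05·(5) + 0.5·(5) + 0.45·(5) = 5
E[Large stake] = 0.05·(11) + 0.5·(11) + 0.45·(3) = 7.4
E[Pass] = 0.05·(12) + 0.5·(12) + 0.45·(-4) = 4.8
Best response: Large stake (7.4 is the largest).

Large stake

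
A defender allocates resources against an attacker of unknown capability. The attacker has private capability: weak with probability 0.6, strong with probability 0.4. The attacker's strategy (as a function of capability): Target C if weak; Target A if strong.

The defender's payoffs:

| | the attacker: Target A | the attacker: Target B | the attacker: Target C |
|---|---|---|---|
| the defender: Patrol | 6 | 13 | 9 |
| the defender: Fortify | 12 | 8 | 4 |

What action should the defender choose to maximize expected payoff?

Patrol

Compute the defender's expected payoff for each action, taking the expectation over the attacker's type.
E[Patrol] = 0.6·(9) + 0.4·(6) = 7.8
E[Fortify] = 0.6·(4) + 0.4·(12) = 7.2
Best response: Patrol (7.8 is the largest).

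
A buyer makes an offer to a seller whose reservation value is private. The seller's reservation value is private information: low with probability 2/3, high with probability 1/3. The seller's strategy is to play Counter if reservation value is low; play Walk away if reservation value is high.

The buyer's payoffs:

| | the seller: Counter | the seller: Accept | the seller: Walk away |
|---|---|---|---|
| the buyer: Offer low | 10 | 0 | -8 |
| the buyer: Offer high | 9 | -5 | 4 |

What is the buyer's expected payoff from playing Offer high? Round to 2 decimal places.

E[Offer high] = 2/3·9 + 1/3·4 = 6 + 4/3 = 22/3

7.33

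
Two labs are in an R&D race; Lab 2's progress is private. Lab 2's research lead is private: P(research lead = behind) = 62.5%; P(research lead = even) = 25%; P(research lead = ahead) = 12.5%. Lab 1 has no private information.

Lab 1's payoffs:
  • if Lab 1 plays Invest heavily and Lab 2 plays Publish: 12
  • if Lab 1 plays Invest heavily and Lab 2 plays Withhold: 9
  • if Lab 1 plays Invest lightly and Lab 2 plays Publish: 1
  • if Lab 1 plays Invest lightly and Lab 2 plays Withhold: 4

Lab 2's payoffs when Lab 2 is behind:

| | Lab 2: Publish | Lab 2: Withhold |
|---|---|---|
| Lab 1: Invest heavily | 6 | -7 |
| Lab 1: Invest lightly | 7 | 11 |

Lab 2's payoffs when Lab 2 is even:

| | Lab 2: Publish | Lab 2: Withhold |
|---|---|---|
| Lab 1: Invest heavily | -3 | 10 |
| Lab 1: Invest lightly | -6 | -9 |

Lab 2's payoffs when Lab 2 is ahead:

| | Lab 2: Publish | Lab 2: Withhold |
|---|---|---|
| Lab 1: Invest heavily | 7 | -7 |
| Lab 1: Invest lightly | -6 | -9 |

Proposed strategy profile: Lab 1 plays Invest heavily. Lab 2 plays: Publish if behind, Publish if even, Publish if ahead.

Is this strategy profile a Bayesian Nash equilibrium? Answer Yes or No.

No

A profile is a BNE iff every type of every player is best-responding given beliefs about the other side.
Lab 1 plays Invest heavily: E[Invest heavily] = 0.625·(12) + 0.25·(12) + 0.125·(12) = 12; E[Invest lightly] = 1. Best-responding. ✓
Lab 2 (research lead behind), facing Invest heavily: Publish gives 6, Withhold gives -7. Proposed Publish is best. ✓
Lab 2 (research lead even), facing Invest heavily: Publish gives -3, Withhold gives 10. Proposed Publish is not best — profitable deviation exists. ✗
Lab 2 (research lead ahead), facing Invest heavily: Publish gives 7, Withhold gives -7. Proposed Publish is best. ✓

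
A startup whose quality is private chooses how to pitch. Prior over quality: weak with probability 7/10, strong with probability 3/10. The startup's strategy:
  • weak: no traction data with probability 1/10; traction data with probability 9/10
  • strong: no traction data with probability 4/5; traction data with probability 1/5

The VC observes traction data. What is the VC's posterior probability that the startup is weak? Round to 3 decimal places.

P(traction data) = (7/10)·(9/10) + (3/10)·(1/5) = 69/100
P(weak | traction data) = ((7/10)·(9/10)) / (69/100) = (63/100) / (69/100) = 21/23

0.913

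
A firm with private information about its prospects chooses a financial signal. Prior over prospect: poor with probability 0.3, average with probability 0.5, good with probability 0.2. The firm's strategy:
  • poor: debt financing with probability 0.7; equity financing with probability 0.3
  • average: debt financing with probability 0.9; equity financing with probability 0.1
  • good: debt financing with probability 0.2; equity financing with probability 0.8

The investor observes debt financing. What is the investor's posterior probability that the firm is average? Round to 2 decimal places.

P(debt financing) = 0.3·0.7 + 0.5·0.9 + 0.2·0.2 = 0.7
P(average | debt financing) = (0.5·0.9) / 0.7 = 0.45 / 0.7 = 0.642857

0.64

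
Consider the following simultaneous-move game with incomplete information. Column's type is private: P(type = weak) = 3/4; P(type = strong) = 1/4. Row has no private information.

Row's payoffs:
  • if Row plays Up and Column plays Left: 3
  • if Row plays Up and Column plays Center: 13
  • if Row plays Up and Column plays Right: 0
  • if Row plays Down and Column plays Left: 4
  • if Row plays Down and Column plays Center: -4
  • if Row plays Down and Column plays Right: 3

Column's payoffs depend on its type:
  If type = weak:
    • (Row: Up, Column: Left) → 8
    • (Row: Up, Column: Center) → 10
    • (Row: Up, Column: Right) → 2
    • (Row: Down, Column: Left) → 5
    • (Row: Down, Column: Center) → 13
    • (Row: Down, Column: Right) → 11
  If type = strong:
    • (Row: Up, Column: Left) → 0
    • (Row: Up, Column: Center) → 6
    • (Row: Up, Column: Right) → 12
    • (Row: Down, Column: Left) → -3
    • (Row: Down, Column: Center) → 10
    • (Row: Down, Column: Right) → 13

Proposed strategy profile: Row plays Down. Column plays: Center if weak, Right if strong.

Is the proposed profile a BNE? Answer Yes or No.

Row plays Down: E[Down] = 3/4·(-4) + 1/4·(3) = -9/4; E[Up] = 39/4. Not best-responding. ✗
Column (type weak), facing Down: Left gives 5, Center gives 13, Right gives 11. Proposed Center is best. ✓
Column (type strong), facing Down: Left gives -3, Center gives 10, Right gives 13. Proposed Right is best. ✓

No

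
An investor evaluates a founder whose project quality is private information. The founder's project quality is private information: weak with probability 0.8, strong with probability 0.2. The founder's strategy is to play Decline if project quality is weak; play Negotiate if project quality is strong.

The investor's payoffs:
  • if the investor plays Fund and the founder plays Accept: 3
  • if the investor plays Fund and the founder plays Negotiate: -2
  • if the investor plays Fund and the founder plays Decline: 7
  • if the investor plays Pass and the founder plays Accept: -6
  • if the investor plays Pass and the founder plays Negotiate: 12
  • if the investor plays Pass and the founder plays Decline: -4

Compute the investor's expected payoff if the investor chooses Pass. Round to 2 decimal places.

E[Pass] = 0.8·(-4) + 0.2·12 = (-3.2) + 2.4 = -0.8

-0.80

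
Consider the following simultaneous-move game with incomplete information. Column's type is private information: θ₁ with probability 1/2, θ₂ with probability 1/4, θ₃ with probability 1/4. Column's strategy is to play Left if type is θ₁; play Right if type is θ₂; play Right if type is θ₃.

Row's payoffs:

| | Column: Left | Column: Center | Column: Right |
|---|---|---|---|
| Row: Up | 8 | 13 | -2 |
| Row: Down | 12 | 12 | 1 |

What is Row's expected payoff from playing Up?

3

Take the expectation over Column's type, weighting each type's action by its prior probability.
E[Up] = 1/2·8 + 1/4·(-2) + 1/4·(-2) = 4 + (-1/2) + (-1/2) = 3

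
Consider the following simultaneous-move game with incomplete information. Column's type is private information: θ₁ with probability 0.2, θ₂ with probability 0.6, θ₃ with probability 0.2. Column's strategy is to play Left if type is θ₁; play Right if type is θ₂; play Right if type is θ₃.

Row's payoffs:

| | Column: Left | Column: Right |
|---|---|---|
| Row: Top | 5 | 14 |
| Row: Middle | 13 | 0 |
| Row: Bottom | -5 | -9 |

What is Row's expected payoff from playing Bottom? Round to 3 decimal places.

E[Bottom] = 0.2·(-5) + 0.6·(-9) + 0.2·(-9) = (-1) + (-5.4) + (-1.8) = -8.2

-8.200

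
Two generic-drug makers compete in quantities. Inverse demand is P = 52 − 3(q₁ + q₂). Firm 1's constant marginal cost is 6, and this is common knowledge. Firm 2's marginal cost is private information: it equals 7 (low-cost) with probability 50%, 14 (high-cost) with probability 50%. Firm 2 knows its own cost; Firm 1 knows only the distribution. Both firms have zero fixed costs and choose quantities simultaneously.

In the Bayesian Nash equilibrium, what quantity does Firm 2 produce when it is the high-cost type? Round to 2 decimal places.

3.53

Type-c best response for Firm 2: q₂(c) = (52 − c)/6 − q₁/2.
Firm 1 maximizes expected profit; its first-order condition is 52 − 6q₁ − 3E[q₂] − 6 = 0.
Substituting E[q₂] and solving: E[c₂] = 10.5, so q₁ = (52 − 2·6 + 10.5)/9 = 5.61111.
q₂(high-cost) = (52 − 14 − 3·5.61111)/6 = 3.52778.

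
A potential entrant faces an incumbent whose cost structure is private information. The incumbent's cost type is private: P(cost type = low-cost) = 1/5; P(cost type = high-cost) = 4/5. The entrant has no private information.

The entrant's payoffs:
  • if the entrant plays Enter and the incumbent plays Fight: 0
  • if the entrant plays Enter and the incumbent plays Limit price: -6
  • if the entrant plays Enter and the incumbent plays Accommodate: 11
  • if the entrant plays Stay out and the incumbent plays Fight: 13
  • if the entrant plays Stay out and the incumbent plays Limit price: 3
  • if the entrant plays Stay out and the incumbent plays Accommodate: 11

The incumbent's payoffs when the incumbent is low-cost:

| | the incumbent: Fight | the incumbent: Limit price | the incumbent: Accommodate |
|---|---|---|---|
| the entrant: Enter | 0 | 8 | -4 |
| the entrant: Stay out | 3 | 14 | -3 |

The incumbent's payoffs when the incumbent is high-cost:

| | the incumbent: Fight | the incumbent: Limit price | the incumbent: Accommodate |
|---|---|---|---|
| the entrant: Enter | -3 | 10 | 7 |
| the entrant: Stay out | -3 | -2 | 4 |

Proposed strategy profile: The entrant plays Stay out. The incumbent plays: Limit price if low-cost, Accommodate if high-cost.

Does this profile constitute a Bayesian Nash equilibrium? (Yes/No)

The entrant plays Stay out: E[Stay out] = 1/5·(3) + 4/5·(11) = 47/5; E[Enter] = 38/5. Best-responding. ✓
The incumbent (cost type low-cost), facing Stay out: Fight gives 3, Limit price gives 14, Accommodate gives -3. Proposed Limit price is best. ✓
The incumbent (cost type high-cost), facing Stay out: Fight gives -3, Limit price gives -2, Accommodate gives 4. Proposed Accommodate is best. ✓

Yes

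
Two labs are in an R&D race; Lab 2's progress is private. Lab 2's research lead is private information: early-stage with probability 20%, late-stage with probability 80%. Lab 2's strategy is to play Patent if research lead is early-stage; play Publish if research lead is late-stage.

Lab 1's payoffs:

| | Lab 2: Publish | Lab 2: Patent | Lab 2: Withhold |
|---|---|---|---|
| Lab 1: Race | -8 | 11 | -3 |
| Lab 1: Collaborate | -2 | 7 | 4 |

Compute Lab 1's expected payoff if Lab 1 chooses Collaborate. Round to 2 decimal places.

Take the expectation over Lab 2's research lead, weighting each type's action by its prior probability.
E[Collaborate] = 0.2·7 + 0.8·(-2) = 1.4 + (-1.6) = -0.2

-0.20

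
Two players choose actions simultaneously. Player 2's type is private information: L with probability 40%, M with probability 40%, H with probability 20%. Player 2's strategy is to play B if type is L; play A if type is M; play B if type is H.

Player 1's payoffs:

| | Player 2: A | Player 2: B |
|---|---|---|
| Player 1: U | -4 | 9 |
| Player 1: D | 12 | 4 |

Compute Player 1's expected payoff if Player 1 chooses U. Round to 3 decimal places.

E[U] = 0.4·9 + 0.4·(-4) + 0.2·9 = 3.6 + (-1.6) + 1.8 = 3.8

3.800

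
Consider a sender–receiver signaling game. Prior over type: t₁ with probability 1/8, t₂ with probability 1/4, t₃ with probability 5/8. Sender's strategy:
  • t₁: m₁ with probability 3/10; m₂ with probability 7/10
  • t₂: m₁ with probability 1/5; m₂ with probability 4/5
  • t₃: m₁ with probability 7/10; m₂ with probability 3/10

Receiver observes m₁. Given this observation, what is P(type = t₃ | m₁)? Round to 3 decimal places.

P(m₁) = (1/8)·(3/10) + (1/4)·(1/5) + (5/8)·(7/10) = 21/40
P(t₃ | m₁) = ((5/8)·(7/10)) / (21/40) = (7/16) / (21/40) = 5/6

0.833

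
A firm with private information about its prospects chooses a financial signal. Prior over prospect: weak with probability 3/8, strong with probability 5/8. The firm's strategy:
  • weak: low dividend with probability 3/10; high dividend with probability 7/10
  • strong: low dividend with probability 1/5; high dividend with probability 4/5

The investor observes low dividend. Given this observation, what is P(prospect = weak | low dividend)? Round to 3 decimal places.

P(low dividend) = (3/8)·(3/10) + (5/8)·(1/5) = 19/80
P(weak | low dividend) = ((3/8)·(3/10)) / (19/80) = (9/80) / (19/80) = 9/19

0.474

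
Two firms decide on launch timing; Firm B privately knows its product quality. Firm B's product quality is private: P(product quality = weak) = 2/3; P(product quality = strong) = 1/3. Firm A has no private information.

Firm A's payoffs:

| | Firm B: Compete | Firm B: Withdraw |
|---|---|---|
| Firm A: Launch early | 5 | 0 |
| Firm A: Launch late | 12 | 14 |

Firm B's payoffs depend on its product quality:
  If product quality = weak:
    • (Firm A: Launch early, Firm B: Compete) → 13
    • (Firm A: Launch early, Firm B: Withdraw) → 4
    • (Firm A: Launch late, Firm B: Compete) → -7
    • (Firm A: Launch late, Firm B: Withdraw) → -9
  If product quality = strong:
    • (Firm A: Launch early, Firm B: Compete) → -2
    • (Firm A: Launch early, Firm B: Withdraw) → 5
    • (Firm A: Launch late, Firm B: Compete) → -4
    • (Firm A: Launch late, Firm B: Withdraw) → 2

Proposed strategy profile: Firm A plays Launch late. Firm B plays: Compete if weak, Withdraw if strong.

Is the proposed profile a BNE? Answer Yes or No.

Firm A plays Launch late: E[Launch late] = 2/3·(12) + 1/3·(14) = 38/3; E[Launch early] = 10/3. Best-responding. ✓
Firm B (product quality weak), facing Launch late: Compete gives -7, Withdraw gives -9. Proposed Compete is best. ✓
Firm B (product quality strong), facing Launch late: Compete gives -4, Withdraw gives 2. Proposed Withdraw is best. ✓

Yes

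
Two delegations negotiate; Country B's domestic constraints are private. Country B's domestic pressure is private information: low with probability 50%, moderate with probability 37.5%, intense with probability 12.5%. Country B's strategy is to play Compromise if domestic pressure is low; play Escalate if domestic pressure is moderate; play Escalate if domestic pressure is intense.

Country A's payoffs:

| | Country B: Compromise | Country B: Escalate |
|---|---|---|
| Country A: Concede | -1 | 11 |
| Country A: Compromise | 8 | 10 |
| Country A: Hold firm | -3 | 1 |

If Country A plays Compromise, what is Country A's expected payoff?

Take the expectation over Country B's domestic pressure, weighting each type's action by its prior probability.
E[Compromise] = 0.5·8 + 0.375·10 + 0.125·10 = 4 + 3.75 + 1.25 = 9

9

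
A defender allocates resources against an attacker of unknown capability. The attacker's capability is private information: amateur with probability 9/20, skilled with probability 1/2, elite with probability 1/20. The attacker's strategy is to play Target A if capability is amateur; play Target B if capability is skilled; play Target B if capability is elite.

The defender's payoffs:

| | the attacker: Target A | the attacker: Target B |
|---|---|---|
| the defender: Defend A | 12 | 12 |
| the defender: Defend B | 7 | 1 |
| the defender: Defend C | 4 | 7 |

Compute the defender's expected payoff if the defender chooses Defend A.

12

Take the expectation over the attacker's capability, weighting each type's action by its prior probability.
E[Defend A] = 9/20·12 + 1/2·12 + 1/20·12 = 27/5 + 6 + 3/5 = 12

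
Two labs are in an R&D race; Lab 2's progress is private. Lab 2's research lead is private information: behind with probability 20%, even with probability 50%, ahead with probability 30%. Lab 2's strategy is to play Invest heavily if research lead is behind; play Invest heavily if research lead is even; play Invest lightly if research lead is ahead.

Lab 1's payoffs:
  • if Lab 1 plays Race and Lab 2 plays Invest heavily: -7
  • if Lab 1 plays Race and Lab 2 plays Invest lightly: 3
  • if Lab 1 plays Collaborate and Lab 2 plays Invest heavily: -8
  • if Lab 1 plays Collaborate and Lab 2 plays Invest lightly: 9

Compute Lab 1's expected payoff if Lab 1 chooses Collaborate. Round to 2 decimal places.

-2.90

E[Collaborate] = 0.2·(-8) + 0.5·(-8) + 0.3·9 = (-1.6) + (-4) + 2.7 = -2.9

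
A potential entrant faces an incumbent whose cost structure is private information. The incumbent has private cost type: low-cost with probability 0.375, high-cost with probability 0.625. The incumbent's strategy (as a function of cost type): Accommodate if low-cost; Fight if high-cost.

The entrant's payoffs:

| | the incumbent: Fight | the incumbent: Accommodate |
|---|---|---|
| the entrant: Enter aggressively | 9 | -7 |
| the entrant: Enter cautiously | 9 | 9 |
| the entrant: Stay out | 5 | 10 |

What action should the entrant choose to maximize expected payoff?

E[Enter aggressively] = 0.375·(-7) + 0.625·(9) = 3
E[Enter cautiously] = 0.375·(9) + 0.625·(9) = 9
E[Stay out] = 0.375·(10) + 0.625·(5) = 6.875
Best response: Enter cautiously (9 is the largest).

Enter cautiously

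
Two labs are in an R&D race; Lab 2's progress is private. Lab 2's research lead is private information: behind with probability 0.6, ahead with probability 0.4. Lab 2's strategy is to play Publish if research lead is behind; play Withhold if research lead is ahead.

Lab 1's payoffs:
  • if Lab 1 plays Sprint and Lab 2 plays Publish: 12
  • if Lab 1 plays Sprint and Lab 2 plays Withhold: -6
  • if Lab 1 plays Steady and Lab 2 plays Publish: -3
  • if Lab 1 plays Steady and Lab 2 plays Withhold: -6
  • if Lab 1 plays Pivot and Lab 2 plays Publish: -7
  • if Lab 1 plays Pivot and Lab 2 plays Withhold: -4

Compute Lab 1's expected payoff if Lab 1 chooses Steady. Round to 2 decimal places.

Take the expectation over Lab 2's research lead, weighting each type's action by its prior probability.
E[Steady] = 0.6·(-3) + 0.4·(-6) = (-1.8) + (-2.4) = -4.2

-4.20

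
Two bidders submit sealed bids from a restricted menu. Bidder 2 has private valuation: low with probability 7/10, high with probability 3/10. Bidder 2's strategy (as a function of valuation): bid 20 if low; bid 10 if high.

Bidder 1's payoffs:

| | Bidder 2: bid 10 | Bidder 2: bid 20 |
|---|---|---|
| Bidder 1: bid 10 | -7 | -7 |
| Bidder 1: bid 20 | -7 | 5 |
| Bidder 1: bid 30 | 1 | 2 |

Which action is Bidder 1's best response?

bid 30

Compute Bidder 1's expected payoff for each action, taking the expectation over Bidder 2's type.
E[bid 10] = 7/10·(-7) + 3/10·(-7) = -7
E[bid 20] = 7/10·(5) + 3/10·(-7) = 7/5
E[bid 30] = 7/10·(2) + 3/10·(1) = 17/10
Best response: bid 30 (17/10 is the largest).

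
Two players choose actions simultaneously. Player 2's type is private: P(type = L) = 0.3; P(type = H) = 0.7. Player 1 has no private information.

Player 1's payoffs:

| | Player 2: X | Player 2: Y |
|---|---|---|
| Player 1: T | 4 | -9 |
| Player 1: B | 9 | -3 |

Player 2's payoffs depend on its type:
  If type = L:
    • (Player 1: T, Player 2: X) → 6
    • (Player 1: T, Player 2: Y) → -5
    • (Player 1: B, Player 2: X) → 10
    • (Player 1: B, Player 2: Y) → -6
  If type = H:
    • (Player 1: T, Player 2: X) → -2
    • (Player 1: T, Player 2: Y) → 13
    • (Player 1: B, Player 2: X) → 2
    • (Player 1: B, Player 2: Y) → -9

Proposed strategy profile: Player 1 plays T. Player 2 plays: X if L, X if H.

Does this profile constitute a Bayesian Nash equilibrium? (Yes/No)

Player 1 plays T: E[T] = 0.3·(4) + 0.7·(4) = 4; E[B] = 9. Not best-responding. ✗
Player 2 (type L), facing T: X gives 6, Y gives -5. Proposed X is best. ✓
Player 2 (type H), facing T: X gives -2, Y gives 13. Proposed X is not best — profitable deviation exists. ✗

No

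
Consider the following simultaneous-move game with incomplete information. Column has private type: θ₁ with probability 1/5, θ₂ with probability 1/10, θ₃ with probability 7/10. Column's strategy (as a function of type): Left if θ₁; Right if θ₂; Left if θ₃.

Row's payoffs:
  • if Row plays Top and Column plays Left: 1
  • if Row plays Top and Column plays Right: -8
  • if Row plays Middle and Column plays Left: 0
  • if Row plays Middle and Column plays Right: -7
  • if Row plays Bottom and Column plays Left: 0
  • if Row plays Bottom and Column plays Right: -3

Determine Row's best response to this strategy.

Top

Compute Row's expected payoff for each action, taking the expectation over Column's type.
E[Top] = 1/5·(1) + 1/10·(-8) + 7/10·(1) = 1/10
E[Middle] = 1/5·(0) + 1/10·(-7) + 7/10·(0) = -7/10
E[Bottom] = 1/5·(0) + 1/10·(-3) + 7/10·(0) = -3/10
Best response: Top (1/10 is the largest).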